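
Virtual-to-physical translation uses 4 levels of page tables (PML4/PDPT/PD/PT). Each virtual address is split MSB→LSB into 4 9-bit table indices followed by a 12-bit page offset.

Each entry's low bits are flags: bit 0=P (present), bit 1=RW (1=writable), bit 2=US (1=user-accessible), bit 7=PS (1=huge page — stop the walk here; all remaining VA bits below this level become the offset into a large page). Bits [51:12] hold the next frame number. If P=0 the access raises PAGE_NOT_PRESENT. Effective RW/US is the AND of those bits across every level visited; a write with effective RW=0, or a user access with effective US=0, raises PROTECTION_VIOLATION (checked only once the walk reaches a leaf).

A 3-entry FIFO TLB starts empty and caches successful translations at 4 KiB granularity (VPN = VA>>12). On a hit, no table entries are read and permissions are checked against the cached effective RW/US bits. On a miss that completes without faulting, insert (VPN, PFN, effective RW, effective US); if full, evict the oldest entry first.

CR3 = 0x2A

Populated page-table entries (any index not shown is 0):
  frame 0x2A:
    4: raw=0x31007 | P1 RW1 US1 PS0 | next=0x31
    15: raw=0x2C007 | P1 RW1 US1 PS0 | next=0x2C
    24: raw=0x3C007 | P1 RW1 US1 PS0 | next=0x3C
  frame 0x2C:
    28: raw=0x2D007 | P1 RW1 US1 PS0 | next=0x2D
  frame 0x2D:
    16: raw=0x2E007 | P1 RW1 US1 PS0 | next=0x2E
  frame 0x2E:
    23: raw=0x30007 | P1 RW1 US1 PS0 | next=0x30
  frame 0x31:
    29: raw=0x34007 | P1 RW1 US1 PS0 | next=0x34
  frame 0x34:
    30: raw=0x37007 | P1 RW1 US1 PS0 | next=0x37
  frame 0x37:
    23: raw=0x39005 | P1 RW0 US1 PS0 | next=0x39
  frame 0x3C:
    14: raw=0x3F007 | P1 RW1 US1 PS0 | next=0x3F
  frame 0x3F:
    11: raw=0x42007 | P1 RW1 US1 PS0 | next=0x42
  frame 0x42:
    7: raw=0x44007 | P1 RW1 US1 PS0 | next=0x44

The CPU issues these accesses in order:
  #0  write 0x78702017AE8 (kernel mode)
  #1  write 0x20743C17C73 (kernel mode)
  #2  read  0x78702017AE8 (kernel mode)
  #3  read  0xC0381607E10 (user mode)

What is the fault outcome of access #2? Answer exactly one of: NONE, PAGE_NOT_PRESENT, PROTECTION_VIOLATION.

Trace:
#0 VA=0x78702017AE8 (w,kernel):
  lvl0: tbl 0x2A, slot 15 ⇒ 0x2C007 (P1/RW1/US1/PS0)
  lvl1: tbl 0x2C, slot 28 ⇒ 0x2D007 (P1/RW1/US1/PS0)
  lvl2: tbl 0x2D, slot 16 ⇒ 0x2E007 (P1/RW1/US1/PS0)
  lvl3: tbl 0x2E, slot 23 ⇒ 0x30007 (P1/RW1/US1/PS0)
  ⇒ phys 0x30AE8  [4 reads]
#1 VA=0x20743C17C73 (w,kernel):
  lvl0: tbl 0x2A, slot 4 ⇒ 0x31007 (P1/RW1/US1/PS0)
  lvl1: tbl 0x31, slot 29 ⇒ 0x34007 (P1/RW1/US1/PS0)
  lvl2: tbl 0x34, slot 30 ⇒ 0x37007 (P1/RW1/US1/PS0)
  lvl3: tbl 0x37, slot 23 ⇒ 0x39005 (P1/RW0/US1/PS0)
  ✗ PROTECTION_VIOLATION  [4 reads]
#2 VA=0x78702017AE8 (r,kernel):
  TLB hit vpn=0x78702017 → PA=0x30AE8
#3 VA=0xC0381607E10 (r,user):
  lvl0: tbl 0x2A, slot 24 ⇒ 0x3C007 (P1/RW1/US1/PS0)
  lvl1: tbl 0x3C, slot 14 ⇒ 0x3F007 (P1/RW1/US1/PS0)
  lvl2: tbl 0x3F, slot 11 ⇒ 0x42007 (P1/RW1/US1/PS0)
  lvl3: tbl 0x42, slot 7 ⇒ 0x44007 (P1/RW1/US1/PS0)
  ⇒ phys 0x44E10  [4 reads]

Access #2 fault: NONE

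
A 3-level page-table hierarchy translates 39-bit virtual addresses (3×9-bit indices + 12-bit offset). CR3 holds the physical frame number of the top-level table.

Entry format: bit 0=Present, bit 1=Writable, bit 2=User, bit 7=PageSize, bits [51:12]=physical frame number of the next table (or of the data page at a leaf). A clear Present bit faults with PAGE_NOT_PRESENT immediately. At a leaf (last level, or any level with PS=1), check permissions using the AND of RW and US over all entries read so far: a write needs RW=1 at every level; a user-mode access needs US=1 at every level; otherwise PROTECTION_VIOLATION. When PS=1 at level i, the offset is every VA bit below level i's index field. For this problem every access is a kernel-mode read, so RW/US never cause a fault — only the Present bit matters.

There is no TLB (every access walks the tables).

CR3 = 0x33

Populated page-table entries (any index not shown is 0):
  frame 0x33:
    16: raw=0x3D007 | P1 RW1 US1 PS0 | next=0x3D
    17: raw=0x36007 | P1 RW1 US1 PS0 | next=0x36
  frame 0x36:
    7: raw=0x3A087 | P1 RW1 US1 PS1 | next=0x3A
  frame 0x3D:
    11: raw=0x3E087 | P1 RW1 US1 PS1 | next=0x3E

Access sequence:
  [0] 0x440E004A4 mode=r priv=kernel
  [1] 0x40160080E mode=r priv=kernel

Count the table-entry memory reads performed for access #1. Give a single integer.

Walk each access:
#0 VA=0x440E004A4 (r,kernel):
  [0] read 0x33 idx=17: raw=0x36007 flags P=1 W=1 U=1 S=0
  [1] read 0x36 idx=7: raw=0x3A087 flags P=1 W=1 U=1 S=1
  ⇒ phys 0x3A4A4 (huge @L1)  [2 reads]
#1 VA=0x40160080E (r,kernel):
  [0] read 0x33 idx=16: raw=0x3D007 flags P=1 W=1 U=1 S=0
  [1] read 0x3D idx=11: raw=0x3E087 flags P=1 W=1 U=1 S=1
  ⇒ phys 0x3E80E (huge @L1)  [2 reads]

Entries read for #1: 2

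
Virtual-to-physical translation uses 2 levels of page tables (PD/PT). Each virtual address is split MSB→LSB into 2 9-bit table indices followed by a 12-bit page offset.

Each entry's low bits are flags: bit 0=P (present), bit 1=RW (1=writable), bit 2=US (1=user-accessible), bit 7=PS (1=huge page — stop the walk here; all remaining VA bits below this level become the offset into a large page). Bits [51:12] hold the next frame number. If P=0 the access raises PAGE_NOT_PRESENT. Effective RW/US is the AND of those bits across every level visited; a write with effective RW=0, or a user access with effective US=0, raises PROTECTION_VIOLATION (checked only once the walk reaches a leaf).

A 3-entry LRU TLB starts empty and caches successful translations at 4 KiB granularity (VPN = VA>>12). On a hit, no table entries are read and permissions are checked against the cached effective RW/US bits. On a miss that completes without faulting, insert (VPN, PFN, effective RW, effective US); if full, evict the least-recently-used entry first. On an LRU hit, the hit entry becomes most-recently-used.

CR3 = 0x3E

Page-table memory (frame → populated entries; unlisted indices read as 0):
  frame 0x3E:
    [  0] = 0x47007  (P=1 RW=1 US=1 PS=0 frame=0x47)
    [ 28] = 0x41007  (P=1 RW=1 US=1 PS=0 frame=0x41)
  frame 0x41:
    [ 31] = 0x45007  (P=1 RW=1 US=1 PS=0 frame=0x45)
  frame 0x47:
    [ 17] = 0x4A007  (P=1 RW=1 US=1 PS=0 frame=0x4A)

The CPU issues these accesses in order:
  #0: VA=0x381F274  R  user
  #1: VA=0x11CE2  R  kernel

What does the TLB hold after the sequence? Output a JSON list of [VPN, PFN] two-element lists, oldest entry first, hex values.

Trace:
#0 VA=0x381F274 (r,user):
  lvl0: tbl 0x3E, slot 28 ⇒ 0x41007 (P1/RW1/US1/PS0)
  lvl1: tbl 0x41, slot 31 ⇒ 0x45007 (P1/RW1/US1/PS0)
  → PA=0x45274  (2 entries read)
#1 VA=0x11CE2 (r,kernel):
  lvl0: tbl 0x3E, slot 0 ⇒ 0x47007 (P1/RW1/US1/PS0)
  lvl1: tbl 0x47, slot 17 ⇒ 0x4A007 (P1/RW1/US1/PS0)
  → PA=0x4ACE2  (2 entries read)

TLB: [["0x381F", "0x45"], ["0x11", "0x4A"]]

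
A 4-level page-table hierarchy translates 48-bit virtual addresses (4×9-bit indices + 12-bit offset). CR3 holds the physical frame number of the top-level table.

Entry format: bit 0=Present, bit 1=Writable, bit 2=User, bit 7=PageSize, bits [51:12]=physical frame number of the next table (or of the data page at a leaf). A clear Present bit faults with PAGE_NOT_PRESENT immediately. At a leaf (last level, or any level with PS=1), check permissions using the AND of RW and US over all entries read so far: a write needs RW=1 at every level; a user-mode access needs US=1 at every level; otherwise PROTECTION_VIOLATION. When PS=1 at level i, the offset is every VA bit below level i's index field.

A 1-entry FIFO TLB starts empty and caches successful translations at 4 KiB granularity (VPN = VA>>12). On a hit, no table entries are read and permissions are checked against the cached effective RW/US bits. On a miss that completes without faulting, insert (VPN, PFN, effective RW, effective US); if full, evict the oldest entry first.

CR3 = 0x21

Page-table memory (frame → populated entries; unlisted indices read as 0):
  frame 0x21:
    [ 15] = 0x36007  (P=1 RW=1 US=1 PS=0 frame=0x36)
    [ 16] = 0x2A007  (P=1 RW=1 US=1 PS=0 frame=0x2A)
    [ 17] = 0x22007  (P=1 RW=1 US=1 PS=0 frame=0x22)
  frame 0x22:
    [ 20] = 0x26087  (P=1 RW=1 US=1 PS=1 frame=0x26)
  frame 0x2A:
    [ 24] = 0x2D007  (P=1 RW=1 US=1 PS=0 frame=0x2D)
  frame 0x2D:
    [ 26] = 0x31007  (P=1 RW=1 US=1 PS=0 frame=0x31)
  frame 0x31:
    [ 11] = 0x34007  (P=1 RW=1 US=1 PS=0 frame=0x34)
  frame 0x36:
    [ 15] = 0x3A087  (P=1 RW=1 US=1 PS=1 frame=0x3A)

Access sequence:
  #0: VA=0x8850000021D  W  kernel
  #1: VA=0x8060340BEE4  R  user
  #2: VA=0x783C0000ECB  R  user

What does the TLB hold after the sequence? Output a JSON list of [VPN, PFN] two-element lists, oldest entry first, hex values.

Per-access translation:
#0 VA=0x8850000021D (w,kernel):
  L0: frame=0x21 idx=17 entry=0x22007 [P=1 RW=1 US=1 PS=0]
  L1: frame=0x22 idx=20 entry=0x26087 [P=1 RW=1 US=1 PS=1]
  → PA=0x2621D (huge @L1)  (2 entries read)
#1 VA=0x8060340BEE4 (r,user):
  L0: frame=0x21 idx=16 entry=0x2A007 [P=1 RW=1 US=1 PS=0]
  L1: frame=0x2A idx=24 entry=0x2D007 [P=1 RW=1 US=1 PS=0]
  L2: frame=0x2D idx=26 entry=0x31007 [P=1 RW=1 US=1 PS=0]
  L3: frame=0x31 idx=11 entry=0x34007 [P=1 RW=1 US=1 PS=0]
  → PA=0x34EE4  (4 entries read)
#2 VA=0x783C0000ECB (r,user):
  L0: frame=0x21 idx=15 entry=0x36007 [P=1 RW=1 US=1 PS=0]
  L1: frame=0x36 idx=15 entry=0x3A087 [P=1 RW=1 US=1 PS=1]
  → PA=0x3AECB (huge @L1)  (2 entries read)

TLB: [["0x783C0000", "0x3A"]]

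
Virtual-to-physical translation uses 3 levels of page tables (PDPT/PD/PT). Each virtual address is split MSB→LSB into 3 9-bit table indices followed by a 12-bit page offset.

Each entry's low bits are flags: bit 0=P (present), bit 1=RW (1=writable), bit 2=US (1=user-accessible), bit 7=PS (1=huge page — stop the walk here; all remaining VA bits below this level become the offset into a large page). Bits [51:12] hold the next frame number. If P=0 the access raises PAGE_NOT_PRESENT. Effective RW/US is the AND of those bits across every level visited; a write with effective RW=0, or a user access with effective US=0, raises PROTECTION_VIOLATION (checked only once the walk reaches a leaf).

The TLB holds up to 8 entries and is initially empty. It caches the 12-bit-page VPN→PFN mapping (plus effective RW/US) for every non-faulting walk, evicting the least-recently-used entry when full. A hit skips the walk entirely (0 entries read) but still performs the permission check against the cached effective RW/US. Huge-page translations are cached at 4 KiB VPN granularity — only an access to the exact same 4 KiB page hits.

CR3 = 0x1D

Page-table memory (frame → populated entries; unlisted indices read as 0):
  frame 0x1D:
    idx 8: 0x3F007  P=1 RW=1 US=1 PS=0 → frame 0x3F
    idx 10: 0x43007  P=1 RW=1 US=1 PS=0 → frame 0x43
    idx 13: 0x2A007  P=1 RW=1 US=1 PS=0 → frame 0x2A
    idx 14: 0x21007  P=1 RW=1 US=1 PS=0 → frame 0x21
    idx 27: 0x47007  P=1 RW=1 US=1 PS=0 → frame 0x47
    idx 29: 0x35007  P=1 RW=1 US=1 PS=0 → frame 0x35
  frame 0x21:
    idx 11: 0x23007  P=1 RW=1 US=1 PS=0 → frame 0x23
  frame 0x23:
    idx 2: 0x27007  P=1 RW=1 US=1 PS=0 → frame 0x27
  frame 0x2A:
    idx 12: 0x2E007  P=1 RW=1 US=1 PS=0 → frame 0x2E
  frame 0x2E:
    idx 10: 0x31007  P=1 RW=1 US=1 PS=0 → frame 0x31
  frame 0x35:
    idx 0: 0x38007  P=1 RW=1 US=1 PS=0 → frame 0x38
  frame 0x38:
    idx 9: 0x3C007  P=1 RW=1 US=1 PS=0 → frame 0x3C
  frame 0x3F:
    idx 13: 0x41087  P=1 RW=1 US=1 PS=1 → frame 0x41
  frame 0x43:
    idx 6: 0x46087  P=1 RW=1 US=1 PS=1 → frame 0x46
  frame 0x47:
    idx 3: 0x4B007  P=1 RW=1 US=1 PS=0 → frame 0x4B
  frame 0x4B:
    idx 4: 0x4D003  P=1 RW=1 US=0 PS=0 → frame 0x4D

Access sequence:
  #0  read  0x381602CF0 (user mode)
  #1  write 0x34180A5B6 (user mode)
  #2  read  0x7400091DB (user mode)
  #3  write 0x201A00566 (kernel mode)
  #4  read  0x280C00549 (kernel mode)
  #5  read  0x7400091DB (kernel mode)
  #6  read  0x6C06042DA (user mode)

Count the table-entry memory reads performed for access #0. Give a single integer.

Walk each access:
#0 VA=0x381602CF0 (r,user):
  lvl0: tbl 0x1D, slot 14 ⇒ 0x21007 (P1/RW1/US1/PS0)
  lvl1: tbl 0x21, slot 11 ⇒ 0x23007 (P1/RW1/US1/PS0)
  lvl2: tbl 0x23, slot 2 ⇒ 0x27007 (P1/RW1/US1/PS0)
  → PA=0x27CF0  (3 entries read)
#1 VA=0x34180A5B6 (w,user):
  lvl0: tbl 0x1D, slot 13 ⇒ 0x2A007 (P1/RW1/US1/PS0)
  lvl1: tbl 0x2A, slot 12 ⇒ 0x2E007 (P1/RW1/US1/PS0)
  lvl2: tbl 0x2E, slot 10 ⇒ 0x31007 (P1/RW1/US1/PS0)
  → PA=0x315B6  (3 entries read)
#2 VA=0x7400091DB (r,user):
  lvl0: tbl 0x1D, slot 29 ⇒ 0x35007 (P1/RW1/US1/PS0)
  lvl1: tbl 0x35, slot 0 ⇒ 0x38007 (P1/RW1/US1/PS0)
  lvl2: tbl 0x38, slot 9 ⇒ 0x3C007 (P1/RW1/US1/PS0)
  → PA=0x3C1DB  (3 entries read)
#3 VA=0x201A00566 (w,kernel):
  lvl0: tbl 0x1D, slot 8 ⇒ 0x3F007 (P1/RW1/US1/PS0)
  lvl1: tbl 0x3F, slot 13 ⇒ 0x41087 (P1/RW1/US1/PS1)
  → PA=0x41566 (huge @L1)  (2 entries read)
#4 VA=0x280C00549 (r,kernel):
  lvl0: tbl 0x1D, slot 10 ⇒ 0x43007 (P1/RW1/US1/PS0)
  lvl1: tbl 0x43, slot 6 ⇒ 0x46087 (P1/RW1/US1/PS1)
  → PA=0x46549 (huge @L1)  (2 entries read)
#5 VA=0x7400091DB (r,kernel):
  TLB hit vpn=0x740009 → PA=0x3C1DB
#6 VA=0x6C06042DA (r,user):
  lvl0: tbl 0x1D, slot 27 ⇒ 0x47007 (P1/RW1/US1/PS0)
  lvl1: tbl 0x47, slot 3 ⇒ 0x4B007 (P1/RW1/US1/PS0)
  lvl2: tbl 0x4B, slot 4 ⇒ 0x4D003 (P1/RW1/US0/PS0)
  → PROTECTION_VIOLATION  (3 entries read)

Entries read for #0: 3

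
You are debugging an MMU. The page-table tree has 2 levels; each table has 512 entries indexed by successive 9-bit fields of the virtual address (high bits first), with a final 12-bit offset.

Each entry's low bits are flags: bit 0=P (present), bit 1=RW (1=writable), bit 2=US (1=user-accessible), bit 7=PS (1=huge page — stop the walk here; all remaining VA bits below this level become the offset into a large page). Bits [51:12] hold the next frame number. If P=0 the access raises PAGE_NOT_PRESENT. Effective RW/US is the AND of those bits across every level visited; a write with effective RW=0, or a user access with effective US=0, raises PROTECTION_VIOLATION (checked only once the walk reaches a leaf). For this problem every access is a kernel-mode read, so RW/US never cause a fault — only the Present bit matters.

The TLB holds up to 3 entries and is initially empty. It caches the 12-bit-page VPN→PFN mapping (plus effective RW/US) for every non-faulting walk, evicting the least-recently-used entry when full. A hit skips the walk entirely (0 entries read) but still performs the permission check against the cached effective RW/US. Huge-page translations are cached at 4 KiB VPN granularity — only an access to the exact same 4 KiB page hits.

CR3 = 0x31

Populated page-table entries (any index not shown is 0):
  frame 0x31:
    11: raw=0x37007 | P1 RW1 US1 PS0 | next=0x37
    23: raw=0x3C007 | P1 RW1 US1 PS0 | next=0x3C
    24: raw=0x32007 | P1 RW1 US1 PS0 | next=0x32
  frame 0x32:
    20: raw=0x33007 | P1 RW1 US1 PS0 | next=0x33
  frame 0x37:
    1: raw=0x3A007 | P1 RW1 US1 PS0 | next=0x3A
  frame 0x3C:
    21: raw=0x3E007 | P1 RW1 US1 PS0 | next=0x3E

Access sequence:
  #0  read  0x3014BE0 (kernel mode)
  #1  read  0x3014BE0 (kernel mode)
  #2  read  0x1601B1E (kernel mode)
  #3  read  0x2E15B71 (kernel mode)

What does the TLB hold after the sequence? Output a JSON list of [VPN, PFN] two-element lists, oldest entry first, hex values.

Walk each access:
#0 VA=0x3014BE0 (r,kernel):
  lvl0: tbl 0x31, slot 24 ⇒ 0x32007 (P1/RW1/US1/PS0)
  lvl1: tbl 0x32, slot 20 ⇒ 0x33007 (P1/RW1/US1/PS0)
  ⇒ phys 0x33BE0  [2 reads]
#1 VA=0x3014BE0 (r,kernel):
  TLB hit vpn=0x3014 → PA=0x33BE0
#2 VA=0x1601B1E (r,kernel):
  lvl0: tbl 0x31, slot 11 ⇒ 0x37007 (P1/RW1/US1/PS0)
  lvl1: tbl 0x37, slot 1 ⇒ 0x3A007 (P1/RW1/US1/PS0)
  ⇒ phys 0x3AB1E  [2 reads]
#3 VA=0x2E15B71 (r,kernel):
  lvl0: tbl 0x31, slot 23 ⇒ 0x3C007 (P1/RW1/US1/PS0)
  lvl1: tbl 0x3C, slot 21 ⇒ 0x3E007 (P1/RW1/US1/PS0)
  ⇒ phys 0x3EB71  [2 reads]

TLB: [["0x3014", "0x33"], ["0x1601", "0x3A"], ["0x2E15", "0x3E"]]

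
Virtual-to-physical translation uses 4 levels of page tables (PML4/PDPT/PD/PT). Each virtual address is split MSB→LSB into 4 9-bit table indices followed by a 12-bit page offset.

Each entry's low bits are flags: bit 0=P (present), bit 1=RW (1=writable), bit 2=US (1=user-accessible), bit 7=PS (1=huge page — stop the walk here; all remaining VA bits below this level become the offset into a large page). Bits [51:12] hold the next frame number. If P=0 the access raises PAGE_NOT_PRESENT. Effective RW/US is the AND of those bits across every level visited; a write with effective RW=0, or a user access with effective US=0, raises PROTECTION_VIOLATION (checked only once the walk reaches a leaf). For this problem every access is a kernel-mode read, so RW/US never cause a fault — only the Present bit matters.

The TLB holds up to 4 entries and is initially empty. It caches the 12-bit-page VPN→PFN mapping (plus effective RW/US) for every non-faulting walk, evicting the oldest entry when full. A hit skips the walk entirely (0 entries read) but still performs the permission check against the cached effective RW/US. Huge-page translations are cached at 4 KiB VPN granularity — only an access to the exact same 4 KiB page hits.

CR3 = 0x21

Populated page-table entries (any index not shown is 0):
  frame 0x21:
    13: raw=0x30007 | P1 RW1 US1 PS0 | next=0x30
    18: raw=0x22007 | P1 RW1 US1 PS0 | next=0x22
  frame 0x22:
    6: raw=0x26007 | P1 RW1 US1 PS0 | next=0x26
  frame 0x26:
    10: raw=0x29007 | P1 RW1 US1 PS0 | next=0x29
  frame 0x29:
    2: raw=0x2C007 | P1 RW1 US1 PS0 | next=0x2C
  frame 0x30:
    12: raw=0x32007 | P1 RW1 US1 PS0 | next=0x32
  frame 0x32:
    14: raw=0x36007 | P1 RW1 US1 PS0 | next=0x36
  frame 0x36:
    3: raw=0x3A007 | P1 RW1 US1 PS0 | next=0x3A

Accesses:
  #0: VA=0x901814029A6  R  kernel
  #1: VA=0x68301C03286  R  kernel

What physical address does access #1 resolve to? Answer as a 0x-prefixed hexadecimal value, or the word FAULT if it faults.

Walk each access:
#0 VA=0x901814029A6 (r,kernel):
  L0 @0x21[18] → 0x22007  P=1,RW=1,US=1,PS=0
  L1 @0x22[6] → 0x26007  P=1,RW=1,US=1,PS=0
  L2 @0x26[10] → 0x29007  P=1,RW=1,US=1,PS=0
  L3 @0x29[2] → 0x2C007  P=1,RW=1,US=1,PS=0
  ✓ 0x2C9A6  — 4 lookups
#1 VA=0x68301C03286 (r,kernel):
  L0 @0x21[13] → 0x30007  P=1,RW=1,US=1,PS=0
  L1 @0x30[12] → 0x32007  P=1,RW=1,US=1,PS=0
  L2 @0x32[14] → 0x36007  P=1,RW=1,US=1,PS=0
  L3 @0x36[3] → 0x3A007  P=1,RW=1,US=1,PS=0
  ✓ 0x3A286  — 4 lookups

Access #1 PA: 0x3A286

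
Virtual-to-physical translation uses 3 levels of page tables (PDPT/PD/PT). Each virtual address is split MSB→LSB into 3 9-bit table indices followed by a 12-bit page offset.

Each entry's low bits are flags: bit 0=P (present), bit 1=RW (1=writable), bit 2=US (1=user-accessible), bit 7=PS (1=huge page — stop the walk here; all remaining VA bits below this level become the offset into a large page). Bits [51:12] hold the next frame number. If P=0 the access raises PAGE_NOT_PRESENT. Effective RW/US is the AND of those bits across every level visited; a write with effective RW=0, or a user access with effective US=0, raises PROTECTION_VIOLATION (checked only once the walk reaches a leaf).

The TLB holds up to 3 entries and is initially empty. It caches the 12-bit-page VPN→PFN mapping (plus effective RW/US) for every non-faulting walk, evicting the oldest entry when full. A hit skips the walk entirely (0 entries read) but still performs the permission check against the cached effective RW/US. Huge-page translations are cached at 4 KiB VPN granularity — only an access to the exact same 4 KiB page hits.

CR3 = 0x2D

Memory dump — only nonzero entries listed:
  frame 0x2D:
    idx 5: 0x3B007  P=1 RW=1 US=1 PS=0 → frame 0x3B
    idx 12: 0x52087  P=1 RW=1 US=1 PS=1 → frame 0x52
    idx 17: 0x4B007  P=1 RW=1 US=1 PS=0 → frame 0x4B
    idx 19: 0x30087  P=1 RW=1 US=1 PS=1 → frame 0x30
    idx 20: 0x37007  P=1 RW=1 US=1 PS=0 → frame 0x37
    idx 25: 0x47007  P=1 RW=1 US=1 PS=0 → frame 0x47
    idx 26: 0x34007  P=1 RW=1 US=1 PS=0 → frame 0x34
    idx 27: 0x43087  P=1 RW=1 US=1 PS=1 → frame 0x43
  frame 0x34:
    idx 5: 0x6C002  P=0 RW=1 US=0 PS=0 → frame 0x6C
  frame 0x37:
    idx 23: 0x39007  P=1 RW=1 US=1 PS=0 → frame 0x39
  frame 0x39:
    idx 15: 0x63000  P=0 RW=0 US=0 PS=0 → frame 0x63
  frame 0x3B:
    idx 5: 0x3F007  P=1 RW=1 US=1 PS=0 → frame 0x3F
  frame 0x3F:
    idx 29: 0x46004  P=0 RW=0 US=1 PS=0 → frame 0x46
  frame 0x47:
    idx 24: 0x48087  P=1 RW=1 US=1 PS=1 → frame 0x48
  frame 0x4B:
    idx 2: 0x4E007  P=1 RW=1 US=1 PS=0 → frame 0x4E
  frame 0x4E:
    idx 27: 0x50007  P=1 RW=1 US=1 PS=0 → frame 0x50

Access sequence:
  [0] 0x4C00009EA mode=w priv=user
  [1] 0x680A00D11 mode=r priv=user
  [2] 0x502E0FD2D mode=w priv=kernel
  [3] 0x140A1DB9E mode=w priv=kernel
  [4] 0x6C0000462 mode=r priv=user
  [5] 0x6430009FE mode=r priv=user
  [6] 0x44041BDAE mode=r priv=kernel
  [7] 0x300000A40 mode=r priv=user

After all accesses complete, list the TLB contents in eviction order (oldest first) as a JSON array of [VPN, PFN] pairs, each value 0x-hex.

Per-access translation:
#0 VA=0x4C00009EA (w,user):
  L0: frame=0x2D idx=19 entry=0x30087 [P=1 RW=1 US=1 PS=1]
  → PA=0x309EA (huge @L0)  (1 entries read)
#1 VA=0x680A00D11 (r,user):
  L0: frame=0x2D idx=26 entry=0x34007 [P=1 RW=1 US=1 PS=0]
  L1: frame=0x34 idx=5 entry=0x6C002 [P=0 RW=1 US=0 PS=0]
  ⇒ fault: PAGE_NOT_PRESENT  — 2 lookups
#2 VA=0x502E0FD2D (w,kernel):
  L0: frame=0x2D idx=20 entry=0x37007 [P=1 RW=1 US=1 PS=0]
  L1: frame=0x37 idx=23 entry=0x39007 [P=1 RW=1 US=1 PS=0]
  L2: frame=0x39 idx=15 entry=0x63000 [P=0 RW=0 US=0 PS=0]
  ⇒ fault: PAGE_NOT_PRESENT  — 3 lookups
#3 VA=0x140A1DB9E (w,kernel):
  L0: frame=0x2D idx=5 entry=0x3B007 [P=1 RW=1 US=1 PS=0]
  L1: frame=0x3B idx=5 entry=0x3F007 [P=1 RW=1 US=1 PS=0]
  L2: frame=0x3F idx=29 entry=0x46004 [P=0 RW=0 US=1 PS=0]
  ⇒ fault: PAGE_NOT_PRESENT  — 3 lookups
#4 VA=0x6C0000462 (r,user):
  L0: frame=0x2D idx=27 entry=0x43087 [P=1 RW=1 US=1 PS=1]
  → PA=0x43462 (huge @L0)  (1 entries read)
#5 VA=0x6430009FE (r,user):
  L0: frame=0x2D idx=25 entry=0x47007 [P=1 RW=1 US=1 PS=0]
  L1: frame=0x47 idx=24 entry=0x48087 [P=1 RW=1 US=1 PS=1]
  → PA=0x489FE (huge @L1)  (2 entries read)
#6 VA=0x44041BDAE (r,kernel):
  L0: frame=0x2D idx=17 entry=0x4B007 [P=1 RW=1 US=1 PS=0]
  L1: frame=0x4B idx=2 entry=0x4E007 [P=1 RW=1 US=1 PS=0]
  L2: frame=0x4E idx=27 entry=0x50007 [P=1 RW=1 US=1 PS=0]
  → PA=0x50DAE  (3 entries read)
#7 VA=0x300000A40 (r,user):
  L0: frame=0x2D idx=12 entry=0x52087 [P=1 RW=1 US=1 PS=1]
  → PA=0x52A40 (huge @L0)  (1 entries read)

TLB: [["0x643000", "0x48"], ["0x44041B", "0x50"], ["0x300000", "0x52"]]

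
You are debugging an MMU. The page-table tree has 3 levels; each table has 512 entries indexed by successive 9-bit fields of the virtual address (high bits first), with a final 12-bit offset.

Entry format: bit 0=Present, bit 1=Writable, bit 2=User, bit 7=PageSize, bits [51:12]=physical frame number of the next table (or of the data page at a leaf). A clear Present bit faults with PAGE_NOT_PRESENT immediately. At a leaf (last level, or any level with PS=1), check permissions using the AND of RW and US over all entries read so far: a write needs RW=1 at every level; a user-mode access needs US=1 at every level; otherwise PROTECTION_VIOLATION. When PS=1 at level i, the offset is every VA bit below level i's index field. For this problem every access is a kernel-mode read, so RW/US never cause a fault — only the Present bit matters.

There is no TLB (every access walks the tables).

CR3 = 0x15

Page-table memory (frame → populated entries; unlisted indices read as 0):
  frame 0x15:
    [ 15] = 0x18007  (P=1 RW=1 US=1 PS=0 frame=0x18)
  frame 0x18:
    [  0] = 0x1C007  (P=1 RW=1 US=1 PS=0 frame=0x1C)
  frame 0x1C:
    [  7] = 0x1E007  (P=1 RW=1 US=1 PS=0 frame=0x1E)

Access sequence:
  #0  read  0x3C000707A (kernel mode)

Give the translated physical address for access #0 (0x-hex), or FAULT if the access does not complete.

Per-access translation:
#0 VA=0x3C000707A (r,kernel):
  [0] read 0x15 idx=15: raw=0x18007 flags P=1 W=1 U=1 S=0
  [1] read 0x18 idx=0: raw=0x1C007 flags P=1 W=1 U=1 S=0
  [2] read 0x1C idx=7: raw=0x1E007 flags P=1 W=1 U=1 S=0
  → PA=0x1E07A  (3 entries read)

Access #0 PA: 0x1E07A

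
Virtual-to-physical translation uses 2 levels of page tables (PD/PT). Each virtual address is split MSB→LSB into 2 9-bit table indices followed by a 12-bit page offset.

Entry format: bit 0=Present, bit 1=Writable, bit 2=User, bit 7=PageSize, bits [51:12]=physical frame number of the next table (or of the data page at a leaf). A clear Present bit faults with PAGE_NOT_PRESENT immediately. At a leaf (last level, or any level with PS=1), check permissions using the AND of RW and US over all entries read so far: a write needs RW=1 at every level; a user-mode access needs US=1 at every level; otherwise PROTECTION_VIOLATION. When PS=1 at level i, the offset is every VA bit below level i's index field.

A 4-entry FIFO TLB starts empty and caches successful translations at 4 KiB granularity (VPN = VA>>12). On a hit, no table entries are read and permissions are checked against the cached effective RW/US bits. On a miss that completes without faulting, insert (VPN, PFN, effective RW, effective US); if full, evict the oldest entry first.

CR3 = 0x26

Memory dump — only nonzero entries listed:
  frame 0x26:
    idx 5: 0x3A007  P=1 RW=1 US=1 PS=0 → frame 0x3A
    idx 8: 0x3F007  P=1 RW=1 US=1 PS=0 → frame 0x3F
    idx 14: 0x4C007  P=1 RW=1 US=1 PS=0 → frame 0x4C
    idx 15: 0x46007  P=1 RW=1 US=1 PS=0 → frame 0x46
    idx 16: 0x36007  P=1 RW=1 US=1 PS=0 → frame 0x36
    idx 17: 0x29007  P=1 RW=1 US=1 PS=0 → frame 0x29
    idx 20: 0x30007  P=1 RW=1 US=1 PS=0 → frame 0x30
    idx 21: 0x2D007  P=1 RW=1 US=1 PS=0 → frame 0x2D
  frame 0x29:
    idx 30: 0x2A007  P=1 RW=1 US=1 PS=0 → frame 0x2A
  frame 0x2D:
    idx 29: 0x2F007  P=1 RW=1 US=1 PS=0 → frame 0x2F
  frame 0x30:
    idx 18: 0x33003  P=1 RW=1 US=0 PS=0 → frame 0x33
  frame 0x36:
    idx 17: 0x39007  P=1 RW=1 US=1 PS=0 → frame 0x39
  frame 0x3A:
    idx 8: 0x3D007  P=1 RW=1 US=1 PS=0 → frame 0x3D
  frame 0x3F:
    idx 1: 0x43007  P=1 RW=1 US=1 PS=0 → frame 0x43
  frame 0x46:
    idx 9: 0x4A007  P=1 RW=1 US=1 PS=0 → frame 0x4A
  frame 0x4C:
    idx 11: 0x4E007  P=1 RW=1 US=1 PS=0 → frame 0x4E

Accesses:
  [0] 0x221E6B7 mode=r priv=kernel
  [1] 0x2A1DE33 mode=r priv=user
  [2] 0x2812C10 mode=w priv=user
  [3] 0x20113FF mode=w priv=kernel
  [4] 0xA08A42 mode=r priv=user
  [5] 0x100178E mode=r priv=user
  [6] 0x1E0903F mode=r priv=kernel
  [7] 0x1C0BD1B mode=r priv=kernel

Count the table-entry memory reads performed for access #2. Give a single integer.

Per-access translation:
#0 VA=0x221E6B7 (r,kernel):
  L0 @0x26[17] → 0x29007  P=1,RW=1,US=1,PS=0
  L1 @0x29[30] → 0x2A007  P=1,RW=1,US=1,PS=0
  → PA=0x2A6B7  (2 entries read)
#1 VA=0x2A1DE33 (r,user):
  L0 @0x26[21] → 0x2D007  P=1,RW=1,US=1,PS=0
  L1 @0x2D[29] → 0x2F007  P=1,RW=1,US=1,PS=0
  → PA=0x2FE33  (2 entries read)
#2 VA=0x2812C10 (w,user):
  L0 @0x26[20] → 0x30007  P=1,RW=1,US=1,PS=0
  L1 @0x30[18] → 0x33003  P=1,RW=1,US=0,PS=0
  ✗ PROTECTION_VIOLATION  [2 reads]
#3 VA=0x20113FF (w,kernel):
  L0 @0x26[16] → 0x36007  P=1,RW=1,US=1,PS=0
  L1 @0x36[17] → 0x39007  P=1,RW=1,US=1,PS=0
  → PA=0x393FF  (2 entries read)
#4 VA=0xA08A42 (r,user):
  L0 @0x26[5] → 0x3A007  P=1,RW=1,US=1,PS=0
  L1 @0x3A[8] → 0x3D007  P=1,RW=1,US=1,PS=0
  → PA=0x3DA42  (2 entries read)
#5 VA=0x100178E (r,user):
  L0 @0x26[8] → 0x3F007  P=1,RW=1,US=1,PS=0
  L1 @0x3F[1] → 0x43007  P=1,RW=1,US=1,PS=0
  → PA=0x4378E  (2 entries read)
#6 VA=0x1E0903F (r,kernel):
  L0 @0x26[15] → 0x46007  P=1,RW=1,US=1,PS=0
  L1 @0x46[9] → 0x4A007  P=1,RW=1,US=1,PS=0
  → PA=0x4A03F  (2 entries read)
#7 VA=0x1C0BD1B (r,kernel):
  L0 @0x26[14] → 0x4C007  P=1,RW=1,US=1,PS=0
  L1 @0x4C[11] → 0x4E007  P=1,RW=1,US=1,PS=0
  → PA=0x4ED1B  (2 entries read)

Entries read for #2: 2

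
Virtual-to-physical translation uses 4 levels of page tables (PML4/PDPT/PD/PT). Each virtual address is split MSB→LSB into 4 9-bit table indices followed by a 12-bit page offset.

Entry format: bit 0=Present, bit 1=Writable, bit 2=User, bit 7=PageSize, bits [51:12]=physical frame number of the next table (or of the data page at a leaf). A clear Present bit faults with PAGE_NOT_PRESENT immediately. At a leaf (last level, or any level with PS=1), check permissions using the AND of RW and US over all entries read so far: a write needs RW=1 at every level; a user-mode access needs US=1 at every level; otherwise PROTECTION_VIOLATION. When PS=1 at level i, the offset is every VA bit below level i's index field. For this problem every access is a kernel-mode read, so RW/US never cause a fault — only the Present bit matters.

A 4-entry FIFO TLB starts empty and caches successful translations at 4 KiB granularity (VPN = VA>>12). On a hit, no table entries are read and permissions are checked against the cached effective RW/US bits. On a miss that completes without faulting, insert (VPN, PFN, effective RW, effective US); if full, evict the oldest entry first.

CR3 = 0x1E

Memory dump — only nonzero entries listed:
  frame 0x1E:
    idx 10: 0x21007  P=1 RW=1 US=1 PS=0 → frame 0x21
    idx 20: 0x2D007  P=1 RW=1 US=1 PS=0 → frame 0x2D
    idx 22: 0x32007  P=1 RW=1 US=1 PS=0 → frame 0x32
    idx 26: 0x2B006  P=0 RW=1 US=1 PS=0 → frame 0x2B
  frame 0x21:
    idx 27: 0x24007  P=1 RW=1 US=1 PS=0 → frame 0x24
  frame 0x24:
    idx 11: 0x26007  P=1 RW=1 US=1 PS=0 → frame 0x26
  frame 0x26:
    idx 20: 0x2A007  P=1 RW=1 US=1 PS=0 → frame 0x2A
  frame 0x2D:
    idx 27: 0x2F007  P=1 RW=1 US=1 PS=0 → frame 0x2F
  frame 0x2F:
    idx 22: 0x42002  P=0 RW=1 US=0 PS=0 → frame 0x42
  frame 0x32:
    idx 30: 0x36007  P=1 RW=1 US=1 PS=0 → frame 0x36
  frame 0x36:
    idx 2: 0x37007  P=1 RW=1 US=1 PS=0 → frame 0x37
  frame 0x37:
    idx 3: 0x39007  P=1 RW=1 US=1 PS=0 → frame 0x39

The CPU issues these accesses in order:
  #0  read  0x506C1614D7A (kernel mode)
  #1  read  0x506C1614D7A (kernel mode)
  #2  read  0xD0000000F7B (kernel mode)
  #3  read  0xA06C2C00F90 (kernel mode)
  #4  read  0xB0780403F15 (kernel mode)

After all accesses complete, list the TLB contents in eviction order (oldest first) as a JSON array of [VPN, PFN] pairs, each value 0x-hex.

Trace:
#0 VA=0x506C1614D7A (r,kernel):
  L0 @0x1E[10] → 0x21007  P=1,RW=1,US=1,PS=0
  L1 @0x21[27] → 0x24007  P=1,RW=1,US=1,PS=0
  L2 @0x24[11] → 0x26007  P=1,RW=1,US=1,PS=0
  L3 @0x26[20] → 0x2A007  P=1,RW=1,US=1,PS=0
  ⇒ phys 0x2AD7A  [4 reads]
#1 VA=0x506C1614D7A (r,kernel):
  TLB hit vpn=0x506C1614 → PA=0x2AD7A
#2 VA=0xD0000000F7B (r,kernel):
  L0 @0x1E[26] → 0x2B006  P=0,RW=1,US=1,PS=0
  ✗ PAGE_NOT_PRESENT  [1 reads]
#3 VA=0xA06C2C00F90 (r,kernel):
  L0 @0x1E[20] → 0x2D007  P=1,RW=1,US=1,PS=0
  L1 @0x2D[27] → 0x2F007  P=1,RW=1,US=1,PS=0
  L2 @0x2F[22] → 0x42002  P=0,RW=1,US=0,PS=0
  ✗ PAGE_NOT_PRESENT  [3 reads]
#4 VA=0xB0780403F15 (r,kernel):
  L0 @0x1E[22] → 0x32007  P=1,RW=1,US=1,PS=0
  L1 @0x32[30] → 0x36007  P=1,RW=1,US=1,PS=0
  L2 @0x36[2] → 0x37007  P=1,RW=1,US=1,PS=0
  L3 @0x37[3] → 0x39007  P=1,RW=1,US=1,PS=0
  ⇒ phys 0x39F15  [4 reads]

TLB: [["0x506C1614", "0x2A"], ["0xB0780403", "0x39"]]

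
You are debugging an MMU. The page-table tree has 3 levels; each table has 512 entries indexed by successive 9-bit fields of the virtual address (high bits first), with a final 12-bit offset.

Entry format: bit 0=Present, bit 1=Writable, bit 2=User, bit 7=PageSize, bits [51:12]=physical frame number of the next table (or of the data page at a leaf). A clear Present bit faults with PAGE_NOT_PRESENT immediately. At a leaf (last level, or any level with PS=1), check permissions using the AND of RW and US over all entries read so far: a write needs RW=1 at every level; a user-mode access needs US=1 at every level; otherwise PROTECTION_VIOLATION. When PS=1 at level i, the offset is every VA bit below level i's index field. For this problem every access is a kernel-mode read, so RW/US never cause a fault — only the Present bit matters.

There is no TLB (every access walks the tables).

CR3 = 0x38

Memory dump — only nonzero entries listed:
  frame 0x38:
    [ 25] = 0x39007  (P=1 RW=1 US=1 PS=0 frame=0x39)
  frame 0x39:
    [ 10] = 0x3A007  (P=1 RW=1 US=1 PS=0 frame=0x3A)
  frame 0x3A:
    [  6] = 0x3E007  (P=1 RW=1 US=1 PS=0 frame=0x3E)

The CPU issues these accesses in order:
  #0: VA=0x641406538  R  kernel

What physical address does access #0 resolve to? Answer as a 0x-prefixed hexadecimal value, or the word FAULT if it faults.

Walk each access:
#0 VA=0x641406538 (r,kernel):
  [0] read 0x38 idx=25: raw=0x39007 flags P=1 W=1 U=1 S=0
  [1] read 0x39 idx=10: raw=0x3A007 flags P=1 W=1 U=1 S=0
  [2] read 0x3A idx=6: raw=0x3E007 flags P=1 W=1 U=1 S=0
  ✓ 0x3E538  — 3 lookups

Access #0 PA: 0x3E538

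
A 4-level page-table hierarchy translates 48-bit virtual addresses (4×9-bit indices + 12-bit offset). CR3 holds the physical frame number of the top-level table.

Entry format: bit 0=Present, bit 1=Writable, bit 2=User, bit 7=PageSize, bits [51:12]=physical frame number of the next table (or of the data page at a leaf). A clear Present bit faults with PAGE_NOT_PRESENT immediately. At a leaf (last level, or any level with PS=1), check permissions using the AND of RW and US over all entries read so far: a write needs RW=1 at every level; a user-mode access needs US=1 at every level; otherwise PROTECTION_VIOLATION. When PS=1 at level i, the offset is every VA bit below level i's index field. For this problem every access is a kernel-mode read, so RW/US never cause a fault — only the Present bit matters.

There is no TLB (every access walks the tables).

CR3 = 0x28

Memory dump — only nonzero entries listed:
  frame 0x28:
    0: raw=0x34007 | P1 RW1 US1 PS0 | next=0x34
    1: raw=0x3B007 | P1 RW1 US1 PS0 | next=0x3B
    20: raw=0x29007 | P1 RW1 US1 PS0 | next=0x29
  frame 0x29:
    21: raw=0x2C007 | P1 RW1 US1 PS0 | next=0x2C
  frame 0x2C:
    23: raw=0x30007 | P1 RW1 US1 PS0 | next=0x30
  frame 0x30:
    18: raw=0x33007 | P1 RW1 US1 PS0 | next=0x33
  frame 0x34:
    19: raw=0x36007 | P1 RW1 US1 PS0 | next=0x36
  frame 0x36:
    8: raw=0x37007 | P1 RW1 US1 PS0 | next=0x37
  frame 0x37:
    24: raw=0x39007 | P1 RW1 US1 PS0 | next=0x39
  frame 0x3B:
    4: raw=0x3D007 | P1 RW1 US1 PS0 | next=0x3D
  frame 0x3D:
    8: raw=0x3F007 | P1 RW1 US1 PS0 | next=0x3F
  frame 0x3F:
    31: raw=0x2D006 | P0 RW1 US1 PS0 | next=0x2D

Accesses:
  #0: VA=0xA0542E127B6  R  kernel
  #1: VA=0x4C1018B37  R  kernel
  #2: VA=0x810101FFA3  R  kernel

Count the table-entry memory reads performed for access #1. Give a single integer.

Trace:
#0 VA=0xA0542E127B6 (r,kernel):
  lvl0: tbl 0x28, slot 20 ⇒ 0x29007 (P1/RW1/US1/PS0)
  lvl1: tbl 0x29, slot 21 ⇒ 0x2C007 (P1/RW1/US1/PS0)
  lvl2: tbl 0x2C, slot 23 ⇒ 0x30007 (P1/RW1/US1/PS0)
  lvl3: tbl 0x30, slot 18 ⇒ 0x33007 (P1/RW1/US1/PS0)
  ⇒ phys 0x337B6  [4 reads]
#1 VA=0x4C1018B37 (r,kernel):
  lvl0: tbl 0x28, slot 0 ⇒ 0x34007 (P1/RW1/US1/PS0)
  lvl1: tbl 0x34, slot 19 ⇒ 0x36007 (P1/RW1/US1/PS0)
  lvl2: tbl 0x36, slot 8 ⇒ 0x37007 (P1/RW1/US1/PS0)
  lvl3: tbl 0x37, slot 24 ⇒ 0x39007 (P1/RW1/US1/PS0)
  ⇒ phys 0x39B37  [4 reads]
#2 VA=0x810101FFA3 (r,kernel):
  lvl0: tbl 0x28, slot 1 ⇒ 0x3B007 (P1/RW1/US1/PS0)
  lvl1: tbl 0x3B, slot 4 ⇒ 0x3D007 (P1/RW1/US1/PS0)
  lvl2: tbl 0x3D, slot 8 ⇒ 0x3F007 (P1/RW1/US1/PS0)
  lvl3: tbl 0x3F, slot 31 ⇒ 0x2D006 (P0/RW1/US1/PS0)
  ⇒ fault: PAGE_NOT_PRESENT  — 4 lookups

Entries read for #1: 4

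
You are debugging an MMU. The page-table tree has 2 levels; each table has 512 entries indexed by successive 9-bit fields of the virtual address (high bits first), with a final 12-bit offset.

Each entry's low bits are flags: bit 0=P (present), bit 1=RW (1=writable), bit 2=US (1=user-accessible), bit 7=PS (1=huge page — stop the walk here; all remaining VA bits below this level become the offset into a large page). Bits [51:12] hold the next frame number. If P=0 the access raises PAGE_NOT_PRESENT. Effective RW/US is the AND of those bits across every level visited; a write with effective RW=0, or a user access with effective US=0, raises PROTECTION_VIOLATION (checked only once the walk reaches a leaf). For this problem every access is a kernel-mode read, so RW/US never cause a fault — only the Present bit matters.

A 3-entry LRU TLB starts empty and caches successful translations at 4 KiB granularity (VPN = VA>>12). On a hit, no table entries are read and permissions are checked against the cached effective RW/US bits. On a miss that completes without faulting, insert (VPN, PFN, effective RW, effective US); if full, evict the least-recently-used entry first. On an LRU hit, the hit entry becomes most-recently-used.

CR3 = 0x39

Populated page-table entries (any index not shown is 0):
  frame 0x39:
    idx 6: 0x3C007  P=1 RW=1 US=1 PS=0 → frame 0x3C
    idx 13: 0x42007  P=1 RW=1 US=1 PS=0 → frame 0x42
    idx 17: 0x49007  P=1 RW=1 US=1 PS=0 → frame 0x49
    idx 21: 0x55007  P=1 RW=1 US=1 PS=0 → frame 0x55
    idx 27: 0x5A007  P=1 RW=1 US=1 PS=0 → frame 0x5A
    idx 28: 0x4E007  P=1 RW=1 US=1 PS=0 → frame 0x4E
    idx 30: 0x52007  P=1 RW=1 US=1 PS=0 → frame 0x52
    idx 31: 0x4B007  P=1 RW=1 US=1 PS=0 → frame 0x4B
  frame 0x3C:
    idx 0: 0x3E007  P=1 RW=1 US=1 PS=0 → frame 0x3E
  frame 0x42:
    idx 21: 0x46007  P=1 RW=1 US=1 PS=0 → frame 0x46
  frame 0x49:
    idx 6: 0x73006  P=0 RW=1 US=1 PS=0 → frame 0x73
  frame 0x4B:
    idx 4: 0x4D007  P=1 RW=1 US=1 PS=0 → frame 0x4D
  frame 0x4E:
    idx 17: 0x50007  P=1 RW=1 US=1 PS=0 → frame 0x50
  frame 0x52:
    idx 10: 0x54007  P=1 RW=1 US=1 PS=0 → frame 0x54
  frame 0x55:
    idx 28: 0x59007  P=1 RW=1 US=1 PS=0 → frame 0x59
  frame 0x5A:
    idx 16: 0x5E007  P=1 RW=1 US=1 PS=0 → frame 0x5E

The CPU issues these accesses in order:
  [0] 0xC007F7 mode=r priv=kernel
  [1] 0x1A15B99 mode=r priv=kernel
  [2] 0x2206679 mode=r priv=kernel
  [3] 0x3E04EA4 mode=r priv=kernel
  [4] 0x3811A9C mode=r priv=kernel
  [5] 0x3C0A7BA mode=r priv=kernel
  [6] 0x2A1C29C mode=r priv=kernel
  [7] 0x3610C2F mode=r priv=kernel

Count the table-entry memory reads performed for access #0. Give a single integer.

Walk each access:
#0 VA=0xC007F7 (r,kernel):
  L0: frame=0x39 idx=6 entry=0x3C007 [P=1 RW=1 US=1 PS=0]
  L1: frame=0x3C idx=0 entry=0x3E007 [P=1 RW=1 US=1 PS=0]
  → PA=0x3E7F7  (2 entries read)
#1 VA=0x1A15B99 (r,kernel):
  L0: frame=0x39 idx=13 entry=0x42007 [P=1 RW=1 US=1 PS=0]
  L1: frame=0x42 idx=21 entry=0x46007 [P=1 RW=1 US=1 PS=0]
  → PA=0x46B99  (2 entries read)
#2 VA=0x2206679 (r,kernel):
  L0: frame=0x39 idx=17 entry=0x49007 [P=1 RW=1 US=1 PS=0]
  L1: frame=0x49 idx=6 entry=0x73006 [P=0 RW=1 US=1 PS=0]
  → PAGE_NOT_PRESENT  (2 entries read)
#3 VA=0x3E04EA4 (r,kernel):
  L0: frame=0x39 idx=31 entry=0x4B007 [P=1 RW=1 US=1 PS=0]
  L1: frame=0x4B idx=4 entry=0x4D007 [P=1 RW=1 US=1 PS=0]
  → PA=0x4DEA4  (2 entries read)
#4 VA=0x3811A9C (r,kernel):
  L0: frame=0x39 idx=28 entry=0x4E007 [P=1 RW=1 US=1 PS=0]
  L1: frame=0x4E idx=17 entry=0x50007 [P=1 RW=1 US=1 PS=0]
  → PA=0x50A9C  (2 entries read)
#5 VA=0x3C0A7BA (r,kernel):
  L0: frame=0x39 idx=30 entry=0x52007 [P=1 RW=1 US=1 PS=0]
  L1: frame=0x52 idx=10 entry=0x54007 [P=1 RW=1 US=1 PS=0]
  → PA=0x547BA  (2 entries read)
#6 VA=0x2A1C29C (r,kernel):
  L0: frame=0x39 idx=21 entry=0x55007 [P=1 RW=1 US=1 PS=0]
  L1: frame=0x55 idx=28 entry=0x59007 [P=1 RW=1 US=1 PS=0]
  → PA=0x5929C  (2 entries read)
#7 VA=0x3610C2F (r,kernel):
  L0: frame=0x39 idx=27 entry=0x5A007 [P=1 RW=1 US=1 PS=0]
  L1: frame=0x5A idx=16 entry=0x5E007 [P=1 RW=1 US=1 PS=0]
  → PA=0x5EC2F  (2 entries read)

Entries read for #0: 2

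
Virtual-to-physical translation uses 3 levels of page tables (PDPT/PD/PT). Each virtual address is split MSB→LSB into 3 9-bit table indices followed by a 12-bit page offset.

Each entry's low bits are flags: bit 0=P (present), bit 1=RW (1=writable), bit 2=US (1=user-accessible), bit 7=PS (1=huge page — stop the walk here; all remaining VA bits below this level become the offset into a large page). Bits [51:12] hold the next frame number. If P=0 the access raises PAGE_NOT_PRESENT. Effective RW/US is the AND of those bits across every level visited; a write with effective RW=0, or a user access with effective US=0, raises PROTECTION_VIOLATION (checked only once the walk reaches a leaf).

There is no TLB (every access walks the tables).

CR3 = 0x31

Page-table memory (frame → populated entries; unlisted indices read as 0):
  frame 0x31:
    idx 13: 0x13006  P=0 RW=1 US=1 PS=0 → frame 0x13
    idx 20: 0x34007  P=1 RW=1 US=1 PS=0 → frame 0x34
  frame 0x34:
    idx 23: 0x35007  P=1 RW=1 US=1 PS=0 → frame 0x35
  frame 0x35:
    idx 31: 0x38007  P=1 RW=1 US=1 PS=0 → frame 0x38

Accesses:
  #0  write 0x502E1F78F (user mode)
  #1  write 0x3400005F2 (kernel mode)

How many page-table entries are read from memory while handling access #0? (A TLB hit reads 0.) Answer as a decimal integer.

Trace:
#0 VA=0x502E1F78F (w,user):
  L0 @0x31[20] → 0x34007  P=1,RW=1,US=1,PS=0
  L1 @0x34[23] → 0x35007  P=1,RW=1,US=1,PS=0
  L2 @0x35[31] → 0x38007  P=1,RW=1,US=1,PS=0
  → PA=0x3878F  (3 entries read)
#1 VA=0x3400005F2 (w,kernel):
  L0 @0x31[13] → 0x13006  P=0,RW=1,US=1,PS=0
  ⇒ fault: PAGE_NOT_PRESENT  — 1 lookups

Entries read for #0: 3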